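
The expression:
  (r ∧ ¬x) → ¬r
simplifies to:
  x ∨ ¬r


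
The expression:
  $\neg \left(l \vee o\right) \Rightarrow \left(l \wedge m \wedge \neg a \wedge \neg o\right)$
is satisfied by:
  {o: True, l: True}
  {o: True, l: False}
  {l: True, o: False}


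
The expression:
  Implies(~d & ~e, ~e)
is always true.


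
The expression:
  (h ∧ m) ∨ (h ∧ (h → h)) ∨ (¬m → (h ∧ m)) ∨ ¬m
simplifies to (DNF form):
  True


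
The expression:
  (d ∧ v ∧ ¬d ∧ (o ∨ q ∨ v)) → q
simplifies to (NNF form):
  True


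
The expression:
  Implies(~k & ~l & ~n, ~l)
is always true.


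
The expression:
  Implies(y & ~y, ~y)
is always true.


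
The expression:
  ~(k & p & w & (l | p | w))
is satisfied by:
  {p: False, k: False, w: False}
  {w: True, p: False, k: False}
  {k: True, p: False, w: False}
  {w: True, k: True, p: False}
  {p: True, w: False, k: False}
  {w: True, p: True, k: False}
  {k: True, p: True, w: False}


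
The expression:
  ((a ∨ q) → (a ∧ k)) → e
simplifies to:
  e ∨ (a ∧ ¬k) ∨ (q ∧ ¬a)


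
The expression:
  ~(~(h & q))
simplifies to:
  h & q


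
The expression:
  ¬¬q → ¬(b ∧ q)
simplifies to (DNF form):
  ¬b ∨ ¬q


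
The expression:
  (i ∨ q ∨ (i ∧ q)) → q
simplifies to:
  q ∨ ¬i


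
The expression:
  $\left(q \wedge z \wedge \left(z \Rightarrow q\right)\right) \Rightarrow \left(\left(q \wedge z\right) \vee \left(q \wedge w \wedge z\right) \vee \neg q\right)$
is always true.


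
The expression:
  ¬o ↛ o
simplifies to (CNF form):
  True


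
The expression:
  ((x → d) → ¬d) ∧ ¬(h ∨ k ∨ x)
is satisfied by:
  {x: False, d: False, h: False, k: False}


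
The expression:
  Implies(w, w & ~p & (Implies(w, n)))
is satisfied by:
  {n: True, p: False, w: False}
  {p: False, w: False, n: False}
  {n: True, p: True, w: False}
  {p: True, n: False, w: False}
  {w: True, n: True, p: False}


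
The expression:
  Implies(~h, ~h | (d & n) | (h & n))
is always true.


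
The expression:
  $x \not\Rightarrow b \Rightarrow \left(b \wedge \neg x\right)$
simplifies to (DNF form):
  $b \vee \neg x$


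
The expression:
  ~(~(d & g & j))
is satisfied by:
  {j: True, d: True, g: True}


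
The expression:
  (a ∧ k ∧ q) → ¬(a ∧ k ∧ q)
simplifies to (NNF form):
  ¬a ∨ ¬k ∨ ¬q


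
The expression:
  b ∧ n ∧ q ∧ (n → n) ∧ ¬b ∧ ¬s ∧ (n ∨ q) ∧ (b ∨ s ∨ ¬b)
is never true.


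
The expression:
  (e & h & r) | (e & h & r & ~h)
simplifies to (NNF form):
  e & h & r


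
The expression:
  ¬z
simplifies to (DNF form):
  ¬z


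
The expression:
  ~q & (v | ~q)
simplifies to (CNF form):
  ~q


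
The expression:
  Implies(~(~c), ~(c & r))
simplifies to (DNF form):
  ~c | ~r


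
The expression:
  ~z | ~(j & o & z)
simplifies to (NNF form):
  ~j | ~o | ~z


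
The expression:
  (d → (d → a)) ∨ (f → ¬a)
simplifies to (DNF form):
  True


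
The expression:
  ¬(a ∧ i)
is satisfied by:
  {a: False, i: False}
  {i: True, a: False}
  {a: True, i: False}


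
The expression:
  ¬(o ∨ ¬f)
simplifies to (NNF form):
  f ∧ ¬o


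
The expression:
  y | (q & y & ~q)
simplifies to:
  y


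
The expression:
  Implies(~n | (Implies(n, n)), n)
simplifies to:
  n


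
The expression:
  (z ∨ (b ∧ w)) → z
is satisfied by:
  {z: True, w: False, b: False}
  {w: False, b: False, z: False}
  {b: True, z: True, w: False}
  {b: True, w: False, z: False}
  {z: True, w: True, b: False}
  {w: True, z: False, b: False}
  {b: True, w: True, z: True}


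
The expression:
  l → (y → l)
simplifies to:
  True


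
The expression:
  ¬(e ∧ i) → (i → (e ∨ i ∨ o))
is always true.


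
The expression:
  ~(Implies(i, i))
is never true.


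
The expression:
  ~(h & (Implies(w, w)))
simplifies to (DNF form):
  ~h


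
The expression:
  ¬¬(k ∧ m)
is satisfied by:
  {m: True, k: True}


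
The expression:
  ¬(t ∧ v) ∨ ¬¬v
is always true.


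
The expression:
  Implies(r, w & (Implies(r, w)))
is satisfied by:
  {w: True, r: False}
  {r: False, w: False}
  {r: True, w: True}


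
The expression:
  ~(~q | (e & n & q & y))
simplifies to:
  q & (~e | ~n | ~y)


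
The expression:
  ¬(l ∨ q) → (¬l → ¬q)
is always true.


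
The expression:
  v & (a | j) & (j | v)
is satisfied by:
  {a: True, j: True, v: True}
  {a: True, v: True, j: False}
  {j: True, v: True, a: False}


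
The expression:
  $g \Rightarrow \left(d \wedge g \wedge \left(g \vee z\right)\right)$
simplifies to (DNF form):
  $d \vee \neg g$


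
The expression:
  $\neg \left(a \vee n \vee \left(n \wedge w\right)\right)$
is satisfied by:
  {n: False, a: False}


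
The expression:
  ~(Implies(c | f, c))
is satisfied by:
  {f: True, c: False}


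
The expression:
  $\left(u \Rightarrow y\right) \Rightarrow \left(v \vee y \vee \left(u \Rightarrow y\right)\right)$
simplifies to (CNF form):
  $\text{True}$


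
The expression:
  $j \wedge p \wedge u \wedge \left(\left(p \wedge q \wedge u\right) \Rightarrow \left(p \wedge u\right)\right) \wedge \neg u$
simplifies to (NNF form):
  $\text{False}$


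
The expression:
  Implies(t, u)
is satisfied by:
  {u: True, t: False}
  {t: False, u: False}
  {t: True, u: True}


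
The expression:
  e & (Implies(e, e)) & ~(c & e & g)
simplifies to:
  e & (~c | ~g)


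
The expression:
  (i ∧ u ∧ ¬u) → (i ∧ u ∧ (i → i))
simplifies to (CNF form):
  True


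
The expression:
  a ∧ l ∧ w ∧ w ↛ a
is never true.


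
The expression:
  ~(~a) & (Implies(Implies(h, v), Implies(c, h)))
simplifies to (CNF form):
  a & (h | ~c)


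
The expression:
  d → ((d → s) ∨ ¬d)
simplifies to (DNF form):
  s ∨ ¬d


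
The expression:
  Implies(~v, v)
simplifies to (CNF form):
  v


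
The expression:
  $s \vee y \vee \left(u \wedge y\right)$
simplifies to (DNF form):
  $s \vee y$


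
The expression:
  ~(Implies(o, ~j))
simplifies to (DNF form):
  j & o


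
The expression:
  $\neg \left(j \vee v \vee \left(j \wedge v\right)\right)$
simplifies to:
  $\neg j \wedge \neg v$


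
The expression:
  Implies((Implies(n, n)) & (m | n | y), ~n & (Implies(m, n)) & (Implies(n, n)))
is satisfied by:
  {n: False, m: False}


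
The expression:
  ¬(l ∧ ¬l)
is always true.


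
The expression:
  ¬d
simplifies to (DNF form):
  ¬d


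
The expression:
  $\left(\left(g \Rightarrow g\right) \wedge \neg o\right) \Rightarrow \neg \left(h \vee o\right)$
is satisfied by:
  {o: True, h: False}
  {h: False, o: False}
  {h: True, o: True}


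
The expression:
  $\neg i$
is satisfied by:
  {i: False}


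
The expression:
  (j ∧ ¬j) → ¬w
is always true.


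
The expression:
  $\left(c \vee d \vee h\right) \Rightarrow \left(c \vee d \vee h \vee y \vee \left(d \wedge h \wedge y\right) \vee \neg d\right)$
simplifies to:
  $\text{True}$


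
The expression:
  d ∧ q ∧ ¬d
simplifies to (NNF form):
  False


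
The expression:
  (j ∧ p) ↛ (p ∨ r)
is never true.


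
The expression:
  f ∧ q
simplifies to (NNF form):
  f ∧ q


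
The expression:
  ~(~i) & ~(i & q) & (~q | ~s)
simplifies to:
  i & ~q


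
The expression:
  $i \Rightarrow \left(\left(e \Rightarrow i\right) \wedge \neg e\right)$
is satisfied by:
  {e: False, i: False}
  {i: True, e: False}
  {e: True, i: False}


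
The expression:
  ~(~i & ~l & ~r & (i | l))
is always true.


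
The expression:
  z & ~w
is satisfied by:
  {z: True, w: False}


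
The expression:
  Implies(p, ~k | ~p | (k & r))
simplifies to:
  r | ~k | ~p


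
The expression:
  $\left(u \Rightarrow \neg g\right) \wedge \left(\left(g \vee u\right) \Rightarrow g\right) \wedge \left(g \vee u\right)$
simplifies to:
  $g \wedge \neg u$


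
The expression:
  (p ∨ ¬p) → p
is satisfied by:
  {p: True}


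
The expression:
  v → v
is always true.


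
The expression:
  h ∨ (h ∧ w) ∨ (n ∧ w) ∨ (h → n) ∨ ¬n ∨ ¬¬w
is always true.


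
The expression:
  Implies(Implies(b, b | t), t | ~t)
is always true.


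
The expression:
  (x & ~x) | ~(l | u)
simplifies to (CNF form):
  ~l & ~u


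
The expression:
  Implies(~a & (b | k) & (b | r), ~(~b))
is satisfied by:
  {a: True, b: True, k: False, r: False}
  {a: True, k: False, b: False, r: False}
  {b: True, a: False, k: False, r: False}
  {a: False, k: False, b: False, r: False}
  {r: True, a: True, b: True, k: False}
  {r: True, a: True, k: False, b: False}
  {r: True, b: True, a: False, k: False}
  {r: True, a: False, k: False, b: False}
  {a: True, k: True, b: True, r: False}
  {a: True, k: True, r: False, b: False}
  {k: True, b: True, r: False, a: False}
  {k: True, r: False, b: False, a: False}
  {a: True, k: True, r: True, b: True}
  {a: True, k: True, r: True, b: False}
  {k: True, r: True, b: True, a: False}


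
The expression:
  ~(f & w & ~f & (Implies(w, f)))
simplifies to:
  True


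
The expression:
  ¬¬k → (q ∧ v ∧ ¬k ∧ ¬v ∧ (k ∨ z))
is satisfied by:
  {k: False}


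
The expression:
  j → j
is always true.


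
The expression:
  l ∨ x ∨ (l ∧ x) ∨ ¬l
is always true.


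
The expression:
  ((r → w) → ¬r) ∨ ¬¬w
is always true.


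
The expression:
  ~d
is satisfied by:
  {d: False}


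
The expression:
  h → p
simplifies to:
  p ∨ ¬h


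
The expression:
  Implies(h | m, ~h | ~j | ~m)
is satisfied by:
  {h: False, m: False, j: False}
  {j: True, h: False, m: False}
  {m: True, h: False, j: False}
  {j: True, m: True, h: False}
  {h: True, j: False, m: False}
  {j: True, h: True, m: False}
  {m: True, h: True, j: False}


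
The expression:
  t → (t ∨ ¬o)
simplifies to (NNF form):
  True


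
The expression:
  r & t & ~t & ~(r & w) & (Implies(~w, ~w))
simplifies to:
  False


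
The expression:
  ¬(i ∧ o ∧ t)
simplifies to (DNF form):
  ¬i ∨ ¬o ∨ ¬t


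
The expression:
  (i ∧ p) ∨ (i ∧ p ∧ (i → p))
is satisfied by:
  {i: True, p: True}


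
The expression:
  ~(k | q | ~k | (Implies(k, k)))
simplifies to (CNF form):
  False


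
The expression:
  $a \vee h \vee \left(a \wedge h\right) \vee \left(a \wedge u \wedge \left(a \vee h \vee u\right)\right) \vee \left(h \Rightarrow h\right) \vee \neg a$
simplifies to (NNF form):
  $\text{True}$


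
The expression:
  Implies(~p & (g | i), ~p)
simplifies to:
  True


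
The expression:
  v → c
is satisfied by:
  {c: True, v: False}
  {v: False, c: False}
  {v: True, c: True}


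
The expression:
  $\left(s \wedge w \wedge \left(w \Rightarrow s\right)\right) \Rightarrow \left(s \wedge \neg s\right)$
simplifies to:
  $\neg s \vee \neg w$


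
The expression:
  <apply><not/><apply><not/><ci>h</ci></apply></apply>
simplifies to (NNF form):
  <ci>h</ci>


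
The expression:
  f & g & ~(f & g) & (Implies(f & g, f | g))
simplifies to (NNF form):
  False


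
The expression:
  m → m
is always true.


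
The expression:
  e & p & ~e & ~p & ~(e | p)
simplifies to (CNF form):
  False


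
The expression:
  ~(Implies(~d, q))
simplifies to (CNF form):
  ~d & ~q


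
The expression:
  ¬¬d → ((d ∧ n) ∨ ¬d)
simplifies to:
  n ∨ ¬d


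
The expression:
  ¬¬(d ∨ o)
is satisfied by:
  {d: True, o: True}
  {d: True, o: False}
  {o: True, d: False}


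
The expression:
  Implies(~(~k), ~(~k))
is always true.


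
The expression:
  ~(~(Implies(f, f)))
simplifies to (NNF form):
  True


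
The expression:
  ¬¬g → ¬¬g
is always true.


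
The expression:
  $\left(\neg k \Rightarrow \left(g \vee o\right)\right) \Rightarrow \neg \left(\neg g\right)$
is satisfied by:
  {g: True, o: False, k: False}
  {g: True, k: True, o: False}
  {g: True, o: True, k: False}
  {g: True, k: True, o: True}
  {k: False, o: False, g: False}


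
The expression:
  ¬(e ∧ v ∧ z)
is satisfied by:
  {v: False, z: False, e: False}
  {e: True, v: False, z: False}
  {z: True, v: False, e: False}
  {e: True, z: True, v: False}
  {v: True, e: False, z: False}
  {e: True, v: True, z: False}
  {z: True, v: True, e: False}


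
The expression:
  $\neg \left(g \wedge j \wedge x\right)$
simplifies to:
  $\neg g \vee \neg j \vee \neg x$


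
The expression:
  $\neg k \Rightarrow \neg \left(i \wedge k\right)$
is always true.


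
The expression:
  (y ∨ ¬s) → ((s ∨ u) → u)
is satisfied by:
  {u: True, s: False, y: False}
  {s: False, y: False, u: False}
  {y: True, u: True, s: False}
  {y: True, s: False, u: False}
  {u: True, s: True, y: False}
  {s: True, u: False, y: False}
  {y: True, s: True, u: True}


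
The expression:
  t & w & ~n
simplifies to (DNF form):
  t & w & ~n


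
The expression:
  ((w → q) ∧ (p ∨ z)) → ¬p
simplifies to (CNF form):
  (w ∨ ¬p) ∧ (¬p ∨ ¬q)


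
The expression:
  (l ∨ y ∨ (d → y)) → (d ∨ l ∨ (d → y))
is always true.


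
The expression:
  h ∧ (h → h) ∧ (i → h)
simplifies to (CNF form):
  h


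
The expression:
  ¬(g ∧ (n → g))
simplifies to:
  ¬g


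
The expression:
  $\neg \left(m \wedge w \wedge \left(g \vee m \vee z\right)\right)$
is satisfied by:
  {w: False, m: False}
  {m: True, w: False}
  {w: True, m: False}


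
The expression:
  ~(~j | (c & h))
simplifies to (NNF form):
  j & (~c | ~h)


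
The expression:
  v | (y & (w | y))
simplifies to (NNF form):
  v | y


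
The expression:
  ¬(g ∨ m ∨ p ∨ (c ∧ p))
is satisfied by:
  {g: False, p: False, m: False}


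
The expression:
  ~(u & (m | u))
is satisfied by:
  {u: False}


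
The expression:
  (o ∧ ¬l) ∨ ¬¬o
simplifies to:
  o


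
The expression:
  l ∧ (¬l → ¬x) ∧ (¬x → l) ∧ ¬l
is never true.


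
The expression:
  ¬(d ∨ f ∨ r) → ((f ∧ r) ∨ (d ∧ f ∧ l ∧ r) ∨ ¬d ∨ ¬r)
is always true.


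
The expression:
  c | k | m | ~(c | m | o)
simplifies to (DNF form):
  c | k | m | ~o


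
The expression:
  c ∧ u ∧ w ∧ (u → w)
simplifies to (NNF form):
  c ∧ u ∧ w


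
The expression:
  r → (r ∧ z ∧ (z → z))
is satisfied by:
  {z: True, r: False}
  {r: False, z: False}
  {r: True, z: True}


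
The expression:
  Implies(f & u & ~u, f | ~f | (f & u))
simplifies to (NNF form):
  True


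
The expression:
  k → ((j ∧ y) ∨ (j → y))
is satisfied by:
  {y: True, k: False, j: False}
  {k: False, j: False, y: False}
  {j: True, y: True, k: False}
  {j: True, k: False, y: False}
  {y: True, k: True, j: False}
  {k: True, y: False, j: False}
  {j: True, k: True, y: True}


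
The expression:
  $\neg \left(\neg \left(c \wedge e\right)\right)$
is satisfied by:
  {c: True, e: True}


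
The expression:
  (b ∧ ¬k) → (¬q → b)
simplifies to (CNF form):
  True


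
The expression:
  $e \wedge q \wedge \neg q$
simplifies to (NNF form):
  $\text{False}$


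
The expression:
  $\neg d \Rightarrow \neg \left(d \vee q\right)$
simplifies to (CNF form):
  $d \vee \neg q$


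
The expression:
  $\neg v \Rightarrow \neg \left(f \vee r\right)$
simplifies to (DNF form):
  $v \vee \left(\neg f \wedge \neg r\right)$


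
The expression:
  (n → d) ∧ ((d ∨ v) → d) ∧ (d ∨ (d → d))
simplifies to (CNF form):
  (d ∨ ¬n) ∧ (d ∨ ¬v)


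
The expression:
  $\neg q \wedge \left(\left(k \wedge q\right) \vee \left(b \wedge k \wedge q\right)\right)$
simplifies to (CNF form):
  $\text{False}$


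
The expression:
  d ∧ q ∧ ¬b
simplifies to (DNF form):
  d ∧ q ∧ ¬b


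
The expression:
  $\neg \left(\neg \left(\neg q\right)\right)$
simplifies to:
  $\neg q$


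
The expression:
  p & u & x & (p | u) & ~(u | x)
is never true.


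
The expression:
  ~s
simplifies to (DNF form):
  ~s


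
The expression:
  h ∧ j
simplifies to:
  h ∧ j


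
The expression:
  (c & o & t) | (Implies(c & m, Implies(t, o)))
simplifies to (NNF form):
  o | ~c | ~m | ~t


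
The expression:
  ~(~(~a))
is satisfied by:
  {a: False}


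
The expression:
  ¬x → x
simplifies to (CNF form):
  x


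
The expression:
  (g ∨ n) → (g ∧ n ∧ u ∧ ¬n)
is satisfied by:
  {n: False, g: False}


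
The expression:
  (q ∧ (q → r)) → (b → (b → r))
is always true.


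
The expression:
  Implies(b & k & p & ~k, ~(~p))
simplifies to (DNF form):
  True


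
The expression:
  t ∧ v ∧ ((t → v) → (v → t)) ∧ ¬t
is never true.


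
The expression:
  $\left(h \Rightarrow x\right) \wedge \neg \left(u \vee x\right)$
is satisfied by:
  {x: False, u: False, h: False}


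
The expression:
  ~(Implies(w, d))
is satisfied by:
  {w: True, d: False}


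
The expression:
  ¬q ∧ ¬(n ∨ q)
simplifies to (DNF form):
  ¬n ∧ ¬q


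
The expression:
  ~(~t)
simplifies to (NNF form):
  t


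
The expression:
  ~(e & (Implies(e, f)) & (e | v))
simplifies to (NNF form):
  ~e | ~f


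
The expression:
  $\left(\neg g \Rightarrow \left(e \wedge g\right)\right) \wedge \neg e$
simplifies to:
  $g \wedge \neg e$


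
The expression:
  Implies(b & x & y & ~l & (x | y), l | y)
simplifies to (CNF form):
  True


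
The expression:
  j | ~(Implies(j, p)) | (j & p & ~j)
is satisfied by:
  {j: True}


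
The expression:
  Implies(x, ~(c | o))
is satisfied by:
  {o: False, x: False, c: False}
  {c: True, o: False, x: False}
  {o: True, c: False, x: False}
  {c: True, o: True, x: False}
  {x: True, c: False, o: False}


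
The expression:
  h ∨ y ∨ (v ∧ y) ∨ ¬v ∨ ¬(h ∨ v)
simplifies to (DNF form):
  h ∨ y ∨ ¬v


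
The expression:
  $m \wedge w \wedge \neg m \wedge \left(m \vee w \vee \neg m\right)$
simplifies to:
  $\text{False}$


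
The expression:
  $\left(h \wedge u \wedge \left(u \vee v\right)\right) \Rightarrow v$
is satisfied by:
  {v: True, h: False, u: False}
  {h: False, u: False, v: False}
  {v: True, u: True, h: False}
  {u: True, h: False, v: False}
  {v: True, h: True, u: False}
  {h: True, v: False, u: False}
  {v: True, u: True, h: True}


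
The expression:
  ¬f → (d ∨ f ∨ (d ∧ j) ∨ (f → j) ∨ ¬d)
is always true.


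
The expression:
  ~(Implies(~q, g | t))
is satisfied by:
  {q: False, g: False, t: False}


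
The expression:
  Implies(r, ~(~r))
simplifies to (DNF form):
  True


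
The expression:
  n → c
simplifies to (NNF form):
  c ∨ ¬n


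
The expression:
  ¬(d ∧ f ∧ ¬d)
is always true.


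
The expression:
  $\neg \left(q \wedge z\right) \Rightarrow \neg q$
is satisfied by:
  {z: True, q: False}
  {q: False, z: False}
  {q: True, z: True}


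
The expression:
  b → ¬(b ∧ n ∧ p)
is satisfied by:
  {p: False, n: False, b: False}
  {b: True, p: False, n: False}
  {n: True, p: False, b: False}
  {b: True, n: True, p: False}
  {p: True, b: False, n: False}
  {b: True, p: True, n: False}
  {n: True, p: True, b: False}


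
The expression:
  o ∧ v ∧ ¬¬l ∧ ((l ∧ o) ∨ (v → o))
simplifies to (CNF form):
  l ∧ o ∧ v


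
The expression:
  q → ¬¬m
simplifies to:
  m ∨ ¬q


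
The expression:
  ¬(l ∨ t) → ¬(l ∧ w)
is always true.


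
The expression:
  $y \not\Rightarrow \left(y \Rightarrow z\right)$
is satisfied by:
  {y: True, z: False}


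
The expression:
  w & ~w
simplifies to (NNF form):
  False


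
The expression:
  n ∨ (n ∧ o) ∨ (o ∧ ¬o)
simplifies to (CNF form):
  n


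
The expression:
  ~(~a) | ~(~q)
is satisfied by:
  {a: True, q: True}
  {a: True, q: False}
  {q: True, a: False}


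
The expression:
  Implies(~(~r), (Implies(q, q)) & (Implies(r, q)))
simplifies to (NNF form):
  q | ~r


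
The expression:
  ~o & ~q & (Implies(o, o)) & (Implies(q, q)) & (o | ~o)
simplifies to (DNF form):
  ~o & ~q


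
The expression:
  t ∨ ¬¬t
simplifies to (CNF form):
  t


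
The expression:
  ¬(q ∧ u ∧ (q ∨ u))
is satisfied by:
  {u: False, q: False}
  {q: True, u: False}
  {u: True, q: False}


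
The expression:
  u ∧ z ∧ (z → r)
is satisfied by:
  {r: True, z: True, u: True}


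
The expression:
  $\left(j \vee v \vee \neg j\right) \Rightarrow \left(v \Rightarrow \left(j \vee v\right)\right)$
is always true.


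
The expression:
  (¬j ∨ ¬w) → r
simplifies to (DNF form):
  r ∨ (j ∧ w)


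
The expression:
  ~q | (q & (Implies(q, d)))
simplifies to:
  d | ~q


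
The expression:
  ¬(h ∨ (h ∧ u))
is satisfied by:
  {h: False}


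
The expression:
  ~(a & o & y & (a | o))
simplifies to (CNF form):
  ~a | ~o | ~y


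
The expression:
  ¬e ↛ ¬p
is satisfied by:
  {p: True, e: False}


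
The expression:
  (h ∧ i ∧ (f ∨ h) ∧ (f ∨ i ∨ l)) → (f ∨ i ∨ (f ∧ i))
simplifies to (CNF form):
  True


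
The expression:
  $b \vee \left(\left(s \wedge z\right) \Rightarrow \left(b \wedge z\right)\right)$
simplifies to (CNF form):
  $b \vee \neg s \vee \neg z$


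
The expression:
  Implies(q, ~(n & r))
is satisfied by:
  {q: False, n: False, r: False}
  {r: True, q: False, n: False}
  {n: True, q: False, r: False}
  {r: True, n: True, q: False}
  {q: True, r: False, n: False}
  {r: True, q: True, n: False}
  {n: True, q: True, r: False}


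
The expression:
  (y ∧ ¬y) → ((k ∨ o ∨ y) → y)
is always true.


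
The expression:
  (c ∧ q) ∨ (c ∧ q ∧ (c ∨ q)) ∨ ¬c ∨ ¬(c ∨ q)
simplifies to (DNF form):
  q ∨ ¬c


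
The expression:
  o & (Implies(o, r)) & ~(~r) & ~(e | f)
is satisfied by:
  {r: True, o: True, e: False, f: False}


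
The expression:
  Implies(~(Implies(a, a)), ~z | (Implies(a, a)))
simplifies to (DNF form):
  True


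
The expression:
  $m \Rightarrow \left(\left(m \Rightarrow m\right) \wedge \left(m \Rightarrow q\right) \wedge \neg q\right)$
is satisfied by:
  {m: False}


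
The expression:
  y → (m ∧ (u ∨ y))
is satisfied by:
  {m: True, y: False}
  {y: False, m: False}
  {y: True, m: True}


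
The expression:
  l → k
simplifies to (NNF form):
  k ∨ ¬l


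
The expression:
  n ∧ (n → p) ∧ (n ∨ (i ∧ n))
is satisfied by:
  {p: True, n: True}


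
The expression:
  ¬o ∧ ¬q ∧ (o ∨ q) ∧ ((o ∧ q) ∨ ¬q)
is never true.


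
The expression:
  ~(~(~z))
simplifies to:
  ~z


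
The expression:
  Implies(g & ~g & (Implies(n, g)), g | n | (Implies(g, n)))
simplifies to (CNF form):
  True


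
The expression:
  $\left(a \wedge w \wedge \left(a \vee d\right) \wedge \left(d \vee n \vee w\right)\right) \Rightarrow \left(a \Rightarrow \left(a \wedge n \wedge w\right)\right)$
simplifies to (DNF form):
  $n \vee \neg a \vee \neg w$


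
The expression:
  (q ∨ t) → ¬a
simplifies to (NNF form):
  (¬q ∧ ¬t) ∨ ¬a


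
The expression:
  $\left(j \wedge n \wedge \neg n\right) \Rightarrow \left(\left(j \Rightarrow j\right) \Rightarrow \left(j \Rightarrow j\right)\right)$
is always true.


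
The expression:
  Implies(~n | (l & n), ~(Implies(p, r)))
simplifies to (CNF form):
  (n | p) & (n | ~r) & (p | ~l) & (~l | ~r)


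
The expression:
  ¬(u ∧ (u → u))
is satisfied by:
  {u: False}


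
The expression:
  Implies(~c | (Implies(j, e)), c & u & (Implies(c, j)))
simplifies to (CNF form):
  c & j & (u | ~e)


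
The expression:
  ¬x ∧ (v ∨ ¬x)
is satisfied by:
  {x: False}


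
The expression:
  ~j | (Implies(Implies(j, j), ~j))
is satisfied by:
  {j: False}


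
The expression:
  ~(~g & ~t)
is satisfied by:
  {t: True, g: True}
  {t: True, g: False}
  {g: True, t: False}


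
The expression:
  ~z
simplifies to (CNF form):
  ~z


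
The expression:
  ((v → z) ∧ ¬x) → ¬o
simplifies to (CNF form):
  (v ∨ x ∨ ¬o) ∧ (x ∨ ¬o ∨ ¬z)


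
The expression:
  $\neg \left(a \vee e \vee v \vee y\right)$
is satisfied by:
  {v: False, e: False, y: False, a: False}


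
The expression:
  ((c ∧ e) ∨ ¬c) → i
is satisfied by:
  {i: True, c: True, e: False}
  {i: True, c: False, e: False}
  {i: True, e: True, c: True}
  {i: True, e: True, c: False}
  {c: True, e: False, i: False}


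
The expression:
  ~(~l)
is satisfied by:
  {l: True}


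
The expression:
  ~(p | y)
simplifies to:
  ~p & ~y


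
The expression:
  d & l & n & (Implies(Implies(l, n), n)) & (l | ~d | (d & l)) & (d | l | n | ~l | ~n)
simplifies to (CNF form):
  d & l & n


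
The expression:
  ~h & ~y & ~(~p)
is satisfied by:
  {p: True, y: False, h: False}


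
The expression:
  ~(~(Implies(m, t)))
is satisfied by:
  {t: True, m: False}
  {m: False, t: False}
  {m: True, t: True}


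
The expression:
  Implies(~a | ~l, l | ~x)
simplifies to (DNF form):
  l | ~x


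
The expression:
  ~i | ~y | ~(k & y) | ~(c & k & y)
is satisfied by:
  {k: False, i: False, y: False, c: False}
  {c: True, k: False, i: False, y: False}
  {y: True, k: False, i: False, c: False}
  {c: True, y: True, k: False, i: False}
  {i: True, c: False, k: False, y: False}
  {c: True, i: True, k: False, y: False}
  {y: True, i: True, c: False, k: False}
  {c: True, y: True, i: True, k: False}
  {k: True, y: False, i: False, c: False}
  {c: True, k: True, y: False, i: False}
  {y: True, k: True, c: False, i: False}
  {c: True, y: True, k: True, i: False}
  {i: True, k: True, y: False, c: False}
  {c: True, i: True, k: True, y: False}
  {y: True, i: True, k: True, c: False}


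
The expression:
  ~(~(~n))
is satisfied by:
  {n: False}


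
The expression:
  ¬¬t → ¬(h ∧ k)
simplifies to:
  ¬h ∨ ¬k ∨ ¬t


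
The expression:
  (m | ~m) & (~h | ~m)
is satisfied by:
  {h: False, m: False}
  {m: True, h: False}
  {h: True, m: False}


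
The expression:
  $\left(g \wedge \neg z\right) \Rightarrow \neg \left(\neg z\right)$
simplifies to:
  $z \vee \neg g$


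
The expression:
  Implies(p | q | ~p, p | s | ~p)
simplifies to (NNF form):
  True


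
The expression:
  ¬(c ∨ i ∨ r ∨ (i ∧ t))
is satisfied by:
  {i: False, r: False, c: False}


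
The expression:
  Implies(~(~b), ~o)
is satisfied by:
  {o: False, b: False}
  {b: True, o: False}
  {o: True, b: False}


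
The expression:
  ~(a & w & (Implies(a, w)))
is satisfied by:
  {w: False, a: False}
  {a: True, w: False}
  {w: True, a: False}


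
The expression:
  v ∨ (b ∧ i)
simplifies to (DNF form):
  v ∨ (b ∧ i)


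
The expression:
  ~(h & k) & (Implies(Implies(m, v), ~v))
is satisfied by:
  {h: False, v: False, k: False}
  {k: True, h: False, v: False}
  {h: True, k: False, v: False}


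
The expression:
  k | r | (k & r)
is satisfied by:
  {r: True, k: True}
  {r: True, k: False}
  {k: True, r: False}


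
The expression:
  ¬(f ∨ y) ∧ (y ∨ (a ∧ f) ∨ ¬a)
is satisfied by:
  {y: False, f: False, a: False}


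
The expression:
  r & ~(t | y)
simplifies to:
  r & ~t & ~y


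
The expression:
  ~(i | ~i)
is never true.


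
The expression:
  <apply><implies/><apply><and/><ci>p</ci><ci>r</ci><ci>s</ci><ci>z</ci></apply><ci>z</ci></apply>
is always true.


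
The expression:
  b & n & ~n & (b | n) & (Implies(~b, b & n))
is never true.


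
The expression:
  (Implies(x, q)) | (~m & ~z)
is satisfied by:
  {q: True, m: False, z: False, x: False}
  {q: True, z: True, m: False, x: False}
  {q: True, m: True, z: False, x: False}
  {q: True, z: True, m: True, x: False}
  {q: False, m: False, z: False, x: False}
  {z: True, q: False, m: False, x: False}
  {m: True, q: False, z: False, x: False}
  {z: True, m: True, q: False, x: False}
  {x: True, q: True, m: False, z: False}
  {x: True, z: True, q: True, m: False}
  {x: True, q: True, m: True, z: False}
  {x: True, z: True, q: True, m: True}
  {x: True, q: False, m: False, z: False}


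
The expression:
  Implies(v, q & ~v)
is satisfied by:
  {v: False}


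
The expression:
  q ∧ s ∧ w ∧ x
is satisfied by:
  {w: True, x: True, q: True, s: True}


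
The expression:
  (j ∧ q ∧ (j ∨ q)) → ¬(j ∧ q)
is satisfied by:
  {q: False, j: False}
  {j: True, q: False}
  {q: True, j: False}


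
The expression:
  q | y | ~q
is always true.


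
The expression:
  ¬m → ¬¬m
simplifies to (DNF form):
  m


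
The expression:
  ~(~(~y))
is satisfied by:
  {y: False}


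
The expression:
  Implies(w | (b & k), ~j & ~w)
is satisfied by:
  {k: False, b: False, w: False, j: False}
  {j: True, k: False, b: False, w: False}
  {b: True, j: False, k: False, w: False}
  {j: True, b: True, k: False, w: False}
  {k: True, j: False, b: False, w: False}
  {j: True, k: True, b: False, w: False}
  {b: True, k: True, j: False, w: False}


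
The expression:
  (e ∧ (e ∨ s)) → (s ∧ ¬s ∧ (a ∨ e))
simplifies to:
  ¬e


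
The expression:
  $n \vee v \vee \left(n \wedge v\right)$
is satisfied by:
  {n: True, v: True}
  {n: True, v: False}
  {v: True, n: False}


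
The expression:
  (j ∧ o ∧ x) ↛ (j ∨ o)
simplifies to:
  False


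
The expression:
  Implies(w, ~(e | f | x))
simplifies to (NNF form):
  ~w | (~e & ~f & ~x)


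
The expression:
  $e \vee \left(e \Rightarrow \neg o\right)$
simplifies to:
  $\text{True}$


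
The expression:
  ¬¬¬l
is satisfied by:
  {l: False}


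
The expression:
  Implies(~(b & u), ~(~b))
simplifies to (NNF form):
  b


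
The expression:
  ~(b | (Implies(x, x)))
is never true.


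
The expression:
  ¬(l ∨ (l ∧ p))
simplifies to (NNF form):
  ¬l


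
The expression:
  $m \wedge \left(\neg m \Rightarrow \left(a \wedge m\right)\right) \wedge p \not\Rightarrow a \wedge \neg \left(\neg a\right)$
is never true.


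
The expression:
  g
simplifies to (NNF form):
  g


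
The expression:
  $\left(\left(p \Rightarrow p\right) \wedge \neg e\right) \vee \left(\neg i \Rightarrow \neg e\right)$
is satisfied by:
  {i: True, e: False}
  {e: False, i: False}
  {e: True, i: True}


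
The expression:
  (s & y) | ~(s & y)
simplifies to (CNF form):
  True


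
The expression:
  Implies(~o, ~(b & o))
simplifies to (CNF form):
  True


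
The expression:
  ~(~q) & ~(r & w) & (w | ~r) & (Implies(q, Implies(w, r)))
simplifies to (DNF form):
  q & ~r & ~w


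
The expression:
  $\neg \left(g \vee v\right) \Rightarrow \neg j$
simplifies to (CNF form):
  $g \vee v \vee \neg j$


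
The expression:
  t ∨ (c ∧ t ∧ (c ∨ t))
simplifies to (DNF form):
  t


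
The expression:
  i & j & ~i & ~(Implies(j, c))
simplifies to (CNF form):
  False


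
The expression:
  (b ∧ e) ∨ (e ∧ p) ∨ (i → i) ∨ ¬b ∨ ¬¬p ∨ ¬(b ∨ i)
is always true.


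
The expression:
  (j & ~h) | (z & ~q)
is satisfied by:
  {j: True, z: True, h: False, q: False}
  {j: True, z: False, h: False, q: False}
  {z: True, q: False, j: False, h: False}
  {q: True, j: True, z: True, h: False}
  {q: True, j: True, z: False, h: False}
  {h: True, j: True, z: True, q: False}
  {h: True, j: False, z: True, q: False}


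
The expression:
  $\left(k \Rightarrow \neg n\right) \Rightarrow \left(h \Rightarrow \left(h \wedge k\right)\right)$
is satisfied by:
  {k: True, h: False}
  {h: False, k: False}
  {h: True, k: True}


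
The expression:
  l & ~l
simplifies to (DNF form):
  False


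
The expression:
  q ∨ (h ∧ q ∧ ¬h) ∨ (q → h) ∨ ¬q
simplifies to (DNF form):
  True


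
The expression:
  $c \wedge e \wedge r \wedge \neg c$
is never true.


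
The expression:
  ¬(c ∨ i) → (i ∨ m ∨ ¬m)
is always true.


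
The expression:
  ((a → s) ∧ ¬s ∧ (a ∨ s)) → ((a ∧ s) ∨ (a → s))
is always true.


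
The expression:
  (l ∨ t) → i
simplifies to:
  i ∨ (¬l ∧ ¬t)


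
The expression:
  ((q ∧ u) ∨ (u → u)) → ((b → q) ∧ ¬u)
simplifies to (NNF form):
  ¬u ∧ (q ∨ ¬b)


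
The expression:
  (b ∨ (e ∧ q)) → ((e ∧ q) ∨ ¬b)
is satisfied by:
  {e: True, q: True, b: False}
  {e: True, q: False, b: False}
  {q: True, e: False, b: False}
  {e: False, q: False, b: False}
  {b: True, e: True, q: True}


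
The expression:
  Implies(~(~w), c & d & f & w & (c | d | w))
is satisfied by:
  {c: True, f: True, d: True, w: False}
  {c: True, f: True, d: False, w: False}
  {c: True, d: True, f: False, w: False}
  {c: True, d: False, f: False, w: False}
  {f: True, d: True, c: False, w: False}
  {f: True, c: False, d: False, w: False}
  {f: False, d: True, c: False, w: False}
  {f: False, c: False, d: False, w: False}
  {c: True, w: True, f: True, d: True}


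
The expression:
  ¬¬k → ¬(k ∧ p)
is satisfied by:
  {p: False, k: False}
  {k: True, p: False}
  {p: True, k: False}


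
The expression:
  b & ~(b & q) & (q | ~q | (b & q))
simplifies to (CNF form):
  b & ~q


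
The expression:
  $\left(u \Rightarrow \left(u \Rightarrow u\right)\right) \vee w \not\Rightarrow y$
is always true.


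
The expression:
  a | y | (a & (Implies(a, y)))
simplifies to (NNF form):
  a | y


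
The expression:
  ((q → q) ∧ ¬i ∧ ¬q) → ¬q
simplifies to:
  True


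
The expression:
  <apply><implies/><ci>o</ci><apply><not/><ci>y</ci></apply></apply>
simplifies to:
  <apply><or/><apply><not/><ci>o</ci></apply><apply><not/><ci>y</ci></apply></apply>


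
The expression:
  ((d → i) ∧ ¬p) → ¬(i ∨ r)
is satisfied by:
  {p: True, d: True, i: False, r: False}
  {p: True, d: False, i: False, r: False}
  {r: True, p: True, d: True, i: False}
  {r: True, p: True, d: False, i: False}
  {i: True, p: True, d: True, r: False}
  {i: True, p: True, d: False, r: False}
  {i: True, p: True, r: True, d: True}
  {i: True, p: True, r: True, d: False}
  {d: True, i: False, p: False, r: False}
  {i: False, d: False, p: False, r: False}
  {r: True, d: True, i: False, p: False}


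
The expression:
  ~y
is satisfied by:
  {y: False}


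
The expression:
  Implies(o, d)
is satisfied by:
  {d: True, o: False}
  {o: False, d: False}
  {o: True, d: True}


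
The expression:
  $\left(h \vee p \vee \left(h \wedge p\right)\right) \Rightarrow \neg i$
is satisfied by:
  {p: False, i: False, h: False}
  {h: True, p: False, i: False}
  {p: True, h: False, i: False}
  {h: True, p: True, i: False}
  {i: True, h: False, p: False}


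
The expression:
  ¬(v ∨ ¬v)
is never true.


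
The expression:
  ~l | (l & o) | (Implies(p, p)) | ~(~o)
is always true.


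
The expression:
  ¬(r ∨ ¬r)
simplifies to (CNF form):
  False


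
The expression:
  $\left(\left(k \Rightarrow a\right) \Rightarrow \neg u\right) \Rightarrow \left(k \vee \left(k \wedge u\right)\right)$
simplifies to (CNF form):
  $k \vee u$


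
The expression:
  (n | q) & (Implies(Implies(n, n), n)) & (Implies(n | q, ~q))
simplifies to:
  n & ~q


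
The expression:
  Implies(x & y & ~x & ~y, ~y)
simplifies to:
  True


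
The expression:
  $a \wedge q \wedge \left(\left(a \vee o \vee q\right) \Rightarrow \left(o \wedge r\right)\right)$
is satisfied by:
  {r: True, a: True, o: True, q: True}


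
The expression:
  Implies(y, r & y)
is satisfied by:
  {r: True, y: False}
  {y: False, r: False}
  {y: True, r: True}


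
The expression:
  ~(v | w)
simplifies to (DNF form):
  ~v & ~w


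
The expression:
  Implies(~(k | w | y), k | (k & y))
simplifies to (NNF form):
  k | w | y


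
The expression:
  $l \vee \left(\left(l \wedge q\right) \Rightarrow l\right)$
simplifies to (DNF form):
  $\text{True}$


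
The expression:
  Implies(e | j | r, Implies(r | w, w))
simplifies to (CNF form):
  w | ~r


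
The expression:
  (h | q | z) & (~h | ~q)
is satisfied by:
  {z: True, h: False, q: False}
  {q: True, z: True, h: False}
  {q: True, z: False, h: False}
  {h: True, z: True, q: False}
  {h: True, z: False, q: False}


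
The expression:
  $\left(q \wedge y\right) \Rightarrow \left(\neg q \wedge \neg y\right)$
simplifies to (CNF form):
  $\neg q \vee \neg y$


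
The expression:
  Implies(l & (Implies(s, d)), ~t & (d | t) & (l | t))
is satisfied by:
  {s: True, d: False, l: False, t: False}
  {s: False, d: False, l: False, t: False}
  {t: True, s: True, d: False, l: False}
  {t: True, s: False, d: False, l: False}
  {s: True, d: True, t: False, l: False}
  {d: True, t: False, l: False, s: False}
  {t: True, s: True, d: True, l: False}
  {t: True, d: True, s: False, l: False}
  {s: True, l: True, t: False, d: False}
  {t: True, s: True, l: True, d: False}
  {s: True, l: True, d: True, t: False}
  {l: True, d: True, t: False, s: False}


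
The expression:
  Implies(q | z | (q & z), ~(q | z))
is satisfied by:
  {q: False, z: False}


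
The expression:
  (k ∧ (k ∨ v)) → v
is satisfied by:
  {v: True, k: False}
  {k: False, v: False}
  {k: True, v: True}


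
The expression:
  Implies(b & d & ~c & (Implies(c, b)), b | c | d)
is always true.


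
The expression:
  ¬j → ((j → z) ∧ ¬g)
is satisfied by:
  {j: True, g: False}
  {g: False, j: False}
  {g: True, j: True}


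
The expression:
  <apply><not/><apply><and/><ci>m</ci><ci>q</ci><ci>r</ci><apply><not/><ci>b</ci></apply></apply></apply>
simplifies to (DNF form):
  <apply><or/><ci>b</ci><apply><not/><ci>m</ci></apply><apply><not/><ci>q</ci></apply><apply><not/><ci>r</ci></apply></apply>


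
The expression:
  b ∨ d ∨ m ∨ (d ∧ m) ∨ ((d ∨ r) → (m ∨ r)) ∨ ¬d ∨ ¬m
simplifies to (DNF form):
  True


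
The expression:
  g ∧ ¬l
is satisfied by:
  {g: True, l: False}


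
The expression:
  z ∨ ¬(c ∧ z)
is always true.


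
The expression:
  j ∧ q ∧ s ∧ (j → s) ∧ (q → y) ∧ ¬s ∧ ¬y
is never true.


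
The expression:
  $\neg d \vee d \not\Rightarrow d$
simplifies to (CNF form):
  $\neg d$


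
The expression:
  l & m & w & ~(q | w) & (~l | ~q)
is never true.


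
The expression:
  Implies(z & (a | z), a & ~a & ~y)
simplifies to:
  ~z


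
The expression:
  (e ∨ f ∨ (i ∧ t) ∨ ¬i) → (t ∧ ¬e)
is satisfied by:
  {t: True, i: True, e: False, f: False}
  {t: True, e: False, i: False, f: False}
  {f: True, t: True, i: True, e: False}
  {f: True, t: True, e: False, i: False}
  {i: True, f: False, e: False, t: False}
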